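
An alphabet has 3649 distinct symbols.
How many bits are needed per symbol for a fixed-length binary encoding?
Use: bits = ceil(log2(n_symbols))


log2(3649) = 11.8333
Bracket: 2^11 = 2048 < 3649 <= 2^12 = 4096
So ceil(log2(3649)) = 12

bits = ceil(log2(3649)) = ceil(11.8333) = 12 bits


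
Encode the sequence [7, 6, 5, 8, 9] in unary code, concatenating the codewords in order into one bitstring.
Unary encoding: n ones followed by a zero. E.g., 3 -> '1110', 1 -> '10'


Encode each number as n ones followed by a terminating 0:
  7 -> 11111110 (8 bits)
  6 -> 1111110 (7 bits)
  5 -> 111110 (6 bits)
  8 -> 111111110 (9 bits)
  9 -> 1111111110 (10 bits)
Total length = 8 + 7 + 6 + 9 + 10 = 40 bits.

Unary([7, 6, 5, 8, 9]) = 1111111011111101111101111111101111111110 (40 bits)


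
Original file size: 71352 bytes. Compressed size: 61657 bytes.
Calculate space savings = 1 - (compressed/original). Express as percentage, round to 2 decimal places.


ratio = compressed/original = 61657/71352 = 0.864124
savings = 1 - ratio = 1 - 0.864124 = 0.135876
as a percentage: 0.135876 * 100 = 13.59%

Space savings = 1 - 61657/71352 = 13.59%


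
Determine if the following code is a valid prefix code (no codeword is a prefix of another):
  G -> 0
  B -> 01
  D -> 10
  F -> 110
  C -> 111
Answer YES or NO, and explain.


Checking each pair (does one codeword prefix another?):
  G='0' vs B='01': prefix -- VIOLATION

NO -- this is NOT a valid prefix code. G (0) is a prefix of B (01).


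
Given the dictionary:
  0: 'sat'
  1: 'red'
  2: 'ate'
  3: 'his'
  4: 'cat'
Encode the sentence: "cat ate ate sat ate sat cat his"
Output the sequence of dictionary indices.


Look up each word in the dictionary:
  'cat' -> 4
  'ate' -> 2
  'ate' -> 2
  'sat' -> 0
  'ate' -> 2
  'sat' -> 0
  'cat' -> 4
  'his' -> 3

Encoded: [4, 2, 2, 0, 2, 0, 4, 3]


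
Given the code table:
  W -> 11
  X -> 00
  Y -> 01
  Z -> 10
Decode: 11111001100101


Decoding:
11 -> W
11 -> W
10 -> Z
01 -> Y
10 -> Z
01 -> Y
01 -> Y


Result: WWZYZYY


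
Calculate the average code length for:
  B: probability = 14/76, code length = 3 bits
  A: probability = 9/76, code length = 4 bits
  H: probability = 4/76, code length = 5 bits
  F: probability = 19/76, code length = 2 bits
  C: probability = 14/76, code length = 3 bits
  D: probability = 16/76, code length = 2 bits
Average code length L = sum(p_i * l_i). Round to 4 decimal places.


Weighted contributions p_i * l_i:
  B: (14/76) * 3 = 42/76
  A: (9/76) * 4 = 36/76
  H: (4/76) * 5 = 20/76
  F: (19/76) * 2 = 38/76
  C: (14/76) * 3 = 42/76
  D: (16/76) * 2 = 32/76
Sum = (42 + 36 + 20 + 38 + 42 + 32)/76 = 210/76

L = 210/76 = 2.7632 bits/symbol


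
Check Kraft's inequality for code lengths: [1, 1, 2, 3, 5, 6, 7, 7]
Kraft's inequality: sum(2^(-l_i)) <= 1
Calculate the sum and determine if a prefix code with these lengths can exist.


Sum = 2^(-1) + 2^(-1) + 2^(-2) + 2^(-3) + 2^(-5) + 2^(-6) + 2^(-7) + 2^(-7)
    = 0.5 + 0.5 + 0.25 + 0.125 + 0.03125 + 0.015625 + 0.0078125 + 0.0078125
    = 184/128 = 1.4375
Since 1.4375 > 1, Kraft's inequality is NOT satisfied.
A prefix code with these lengths CANNOT exist.

Kraft sum = 1.4375. Not satisfied.


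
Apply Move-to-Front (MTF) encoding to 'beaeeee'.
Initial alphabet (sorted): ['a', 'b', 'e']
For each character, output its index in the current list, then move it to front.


MTF encoding:
'b': index 1 in ['a', 'b', 'e'] -> ['b', 'a', 'e']
'e': index 2 in ['b', 'a', 'e'] -> ['e', 'b', 'a']
'a': index 2 in ['e', 'b', 'a'] -> ['a', 'e', 'b']
'e': index 1 in ['a', 'e', 'b'] -> ['e', 'a', 'b']
'e': index 0 in ['e', 'a', 'b'] -> ['e', 'a', 'b']
'e': index 0 in ['e', 'a', 'b'] -> ['e', 'a', 'b']
'e': index 0 in ['e', 'a', 'b'] -> ['e', 'a', 'b']


Output: [1, 2, 2, 1, 0, 0, 0]


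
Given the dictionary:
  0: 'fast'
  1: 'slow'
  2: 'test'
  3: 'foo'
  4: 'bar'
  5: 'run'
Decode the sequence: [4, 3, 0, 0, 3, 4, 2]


Look up each index in the dictionary:
  4 -> 'bar'
  3 -> 'foo'
  0 -> 'fast'
  0 -> 'fast'
  3 -> 'foo'
  4 -> 'bar'
  2 -> 'test'

Decoded: "bar foo fast fast foo bar test"


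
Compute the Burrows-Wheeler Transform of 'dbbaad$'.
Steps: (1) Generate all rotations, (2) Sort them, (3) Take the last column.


Rotations (sorted):
  0: $dbbaad -> last char: d
  1: aad$dbb -> last char: b
  2: ad$dbba -> last char: a
  3: baad$db -> last char: b
  4: bbaad$d -> last char: d
  5: d$dbbaa -> last char: a
  6: dbbaad$ -> last char: $


BWT = dbabda$


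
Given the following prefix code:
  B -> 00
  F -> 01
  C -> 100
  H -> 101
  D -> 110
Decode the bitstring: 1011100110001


Decoding step by step:
Bits 101 -> H
Bits 110 -> D
Bits 01 -> F
Bits 100 -> C
Bits 01 -> F


Decoded message: HDFCF


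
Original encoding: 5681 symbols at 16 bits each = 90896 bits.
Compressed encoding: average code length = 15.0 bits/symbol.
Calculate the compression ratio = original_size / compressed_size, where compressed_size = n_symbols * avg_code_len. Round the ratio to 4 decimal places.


original_size = n_symbols * orig_bits = 5681 * 16 = 90896 bits
compressed_size = n_symbols * avg_code_len = 5681 * 15.0 = 85215.0 bits
ratio = original_size / compressed_size = 90896 / 85215.0 = 1.0667

Compression ratio = 1.0667


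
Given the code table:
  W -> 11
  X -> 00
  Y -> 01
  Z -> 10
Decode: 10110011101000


Decoding:
10 -> Z
11 -> W
00 -> X
11 -> W
10 -> Z
10 -> Z
00 -> X


Result: ZWXWZZX


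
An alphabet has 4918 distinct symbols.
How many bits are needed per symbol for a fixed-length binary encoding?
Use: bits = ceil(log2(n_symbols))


log2(4918) = 12.2639
Bracket: 2^12 = 4096 < 4918 <= 2^13 = 8192
So ceil(log2(4918)) = 13

bits = ceil(log2(4918)) = ceil(12.2639) = 13 bits


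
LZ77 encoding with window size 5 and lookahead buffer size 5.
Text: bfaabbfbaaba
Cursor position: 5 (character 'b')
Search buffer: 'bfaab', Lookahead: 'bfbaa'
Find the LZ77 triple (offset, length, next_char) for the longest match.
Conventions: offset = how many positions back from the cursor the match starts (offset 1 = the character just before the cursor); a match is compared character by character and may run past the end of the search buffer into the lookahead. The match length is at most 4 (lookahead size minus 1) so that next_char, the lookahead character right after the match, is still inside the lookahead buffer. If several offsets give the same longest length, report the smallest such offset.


Try each offset into the search buffer:
  offset=1 (pos 4, char 'b'): match length 1
  offset=2 (pos 3, char 'a'): match length 0
  offset=3 (pos 2, char 'a'): match length 0
  offset=4 (pos 1, char 'f'): match length 0
  offset=5 (pos 0, char 'b'): match length 2
Longest match has length 2 at offset 5.
next_char = character at position 5 + 2 = 7 -> 'b'

Best match: offset=5, length=2 (matching 'bf' starting at position 0)
LZ77 triple: (5, 2, 'b')


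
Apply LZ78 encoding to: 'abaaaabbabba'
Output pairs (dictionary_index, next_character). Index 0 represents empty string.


LZ78 encoding steps:
Dictionary: {0: ''}
Step 1: w='' (idx 0), next='a' -> output (0, 'a'), add 'a' as idx 1
Step 2: w='' (idx 0), next='b' -> output (0, 'b'), add 'b' as idx 2
Step 3: w='a' (idx 1), next='a' -> output (1, 'a'), add 'aa' as idx 3
Step 4: w='aa' (idx 3), next='b' -> output (3, 'b'), add 'aab' as idx 4
Step 5: w='b' (idx 2), next='a' -> output (2, 'a'), add 'ba' as idx 5
Step 6: w='b' (idx 2), next='b' -> output (2, 'b'), add 'bb' as idx 6
Step 7: w='a' (idx 1), end of input -> output (1, '')


Encoded: [(0, 'a'), (0, 'b'), (1, 'a'), (3, 'b'), (2, 'a'), (2, 'b'), (1, '')]


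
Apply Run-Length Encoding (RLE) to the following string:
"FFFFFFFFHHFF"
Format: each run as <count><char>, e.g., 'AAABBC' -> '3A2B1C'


Scanning runs left to right:
  i=0: run of 'F' x 8 -> '8F'
  i=8: run of 'H' x 2 -> '2H'
  i=10: run of 'F' x 2 -> '2F'

RLE = 8F2H2F


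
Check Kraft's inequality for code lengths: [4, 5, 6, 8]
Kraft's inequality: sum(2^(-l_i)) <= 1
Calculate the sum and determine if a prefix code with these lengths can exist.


Sum = 2^(-4) + 2^(-5) + 2^(-6) + 2^(-8)
    = 0.0625 + 0.03125 + 0.015625 + 0.00390625
    = 29/256 = 0.11328125
Since 0.11328125 <= 1, Kraft's inequality IS satisfied.
A prefix code with these lengths CAN exist.

Kraft sum = 0.11328125. Satisfied.


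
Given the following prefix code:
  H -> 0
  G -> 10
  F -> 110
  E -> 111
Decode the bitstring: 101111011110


Decoding step by step:
Bits 10 -> G
Bits 111 -> E
Bits 10 -> G
Bits 111 -> E
Bits 10 -> G


Decoded message: GEGEG


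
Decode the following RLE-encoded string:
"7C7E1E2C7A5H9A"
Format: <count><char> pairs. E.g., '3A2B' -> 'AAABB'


Expanding each <count><char> pair:
  7C -> 'CCCCCCC'
  7E -> 'EEEEEEE'
  1E -> 'E'
  2C -> 'CC'
  7A -> 'AAAAAAA'
  5H -> 'HHHHH'
  9A -> 'AAAAAAAAA'

Decoded = CCCCCCCEEEEEEEECCAAAAAAAHHHHHAAAAAAAAA


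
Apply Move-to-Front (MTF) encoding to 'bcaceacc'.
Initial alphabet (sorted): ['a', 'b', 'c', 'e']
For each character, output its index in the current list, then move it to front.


MTF encoding:
'b': index 1 in ['a', 'b', 'c', 'e'] -> ['b', 'a', 'c', 'e']
'c': index 2 in ['b', 'a', 'c', 'e'] -> ['c', 'b', 'a', 'e']
'a': index 2 in ['c', 'b', 'a', 'e'] -> ['a', 'c', 'b', 'e']
'c': index 1 in ['a', 'c', 'b', 'e'] -> ['c', 'a', 'b', 'e']
'e': index 3 in ['c', 'a', 'b', 'e'] -> ['e', 'c', 'a', 'b']
'a': index 2 in ['e', 'c', 'a', 'b'] -> ['a', 'e', 'c', 'b']
'c': index 2 in ['a', 'e', 'c', 'b'] -> ['c', 'a', 'e', 'b']
'c': index 0 in ['c', 'a', 'e', 'b'] -> ['c', 'a', 'e', 'b']


Output: [1, 2, 2, 1, 3, 2, 2, 0]


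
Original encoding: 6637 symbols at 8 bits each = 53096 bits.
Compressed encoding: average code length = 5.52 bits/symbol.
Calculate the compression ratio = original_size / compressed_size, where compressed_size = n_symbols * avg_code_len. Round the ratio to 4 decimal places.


original_size = n_symbols * orig_bits = 6637 * 8 = 53096 bits
compressed_size = n_symbols * avg_code_len = 6637 * 5.52 = 36636.24 bits
ratio = original_size / compressed_size = 53096 / 36636.24 = 1.4493

Compression ratio = 1.4493


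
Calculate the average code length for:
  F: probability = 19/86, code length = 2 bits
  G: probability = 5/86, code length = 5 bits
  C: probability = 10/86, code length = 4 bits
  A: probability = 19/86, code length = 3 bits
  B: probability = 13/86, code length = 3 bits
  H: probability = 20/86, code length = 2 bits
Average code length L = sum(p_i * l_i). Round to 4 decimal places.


Weighted contributions p_i * l_i:
  F: (19/86) * 2 = 38/86
  G: (5/86) * 5 = 25/86
  C: (10/86) * 4 = 40/86
  A: (19/86) * 3 = 57/86
  B: (13/86) * 3 = 39/86
  H: (20/86) * 2 = 40/86
Sum = (38 + 25 + 40 + 57 + 39 + 40)/86 = 239/86

L = 239/86 = 2.7791 bits/symbol


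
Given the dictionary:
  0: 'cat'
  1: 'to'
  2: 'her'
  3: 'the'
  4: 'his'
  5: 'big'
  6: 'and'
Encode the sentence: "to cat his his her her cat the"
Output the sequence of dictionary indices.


Look up each word in the dictionary:
  'to' -> 1
  'cat' -> 0
  'his' -> 4
  'his' -> 4
  'her' -> 2
  'her' -> 2
  'cat' -> 0
  'the' -> 3

Encoded: [1, 0, 4, 4, 2, 2, 0, 3]


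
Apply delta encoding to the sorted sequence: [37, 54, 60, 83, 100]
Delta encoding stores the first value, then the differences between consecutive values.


First value: 37
Deltas:
  54 - 37 = 17
  60 - 54 = 6
  83 - 60 = 23
  100 - 83 = 17


Delta encoded: [37, 17, 6, 23, 17]


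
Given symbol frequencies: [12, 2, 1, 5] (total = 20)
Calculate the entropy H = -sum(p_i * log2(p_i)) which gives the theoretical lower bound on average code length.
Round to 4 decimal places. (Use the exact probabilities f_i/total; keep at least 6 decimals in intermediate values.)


Per-symbol terms -p_i * log2(p_i) with p_i = f_i/20:
  p = 12/20 = 0.600000: log2(p) = -0.736966, -p*log2(p) = 0.442179
  p = 2/20 = 0.100000: log2(p) = -3.321928, -p*log2(p) = 0.332193
  p = 1/20 = 0.050000: log2(p) = -4.321928, -p*log2(p) = 0.216096
  p = 5/20 = 0.250000: log2(p) = -2.000000, -p*log2(p) = 0.500000
H = 0.442179 + 0.332193 + 0.216096 + 0.500000 = 1.490468

H = 1.4905 bits/symbol


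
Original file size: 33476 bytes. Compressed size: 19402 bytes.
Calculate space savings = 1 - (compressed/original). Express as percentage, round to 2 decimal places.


ratio = compressed/original = 19402/33476 = 0.579579
savings = 1 - ratio = 1 - 0.579579 = 0.420421
as a percentage: 0.420421 * 100 = 42.04%

Space savings = 1 - 19402/33476 = 42.04%


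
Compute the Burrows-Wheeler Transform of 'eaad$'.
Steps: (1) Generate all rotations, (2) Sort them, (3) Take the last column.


Rotations (sorted):
  0: $eaad -> last char: d
  1: aad$e -> last char: e
  2: ad$ea -> last char: a
  3: d$eaa -> last char: a
  4: eaad$ -> last char: $


BWT = deaa$


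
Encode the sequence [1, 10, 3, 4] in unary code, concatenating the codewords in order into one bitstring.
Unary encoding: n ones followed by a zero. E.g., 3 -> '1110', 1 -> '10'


Encode each number as n ones followed by a terminating 0:
  1 -> 10 (2 bits)
  10 -> 11111111110 (11 bits)
  3 -> 1110 (4 bits)
  4 -> 11110 (5 bits)
Total length = 2 + 11 + 4 + 5 = 22 bits.

Unary([1, 10, 3, 4]) = 1011111111110111011110 (22 bits)


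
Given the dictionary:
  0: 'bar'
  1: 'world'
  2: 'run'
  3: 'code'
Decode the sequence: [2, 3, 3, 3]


Look up each index in the dictionary:
  2 -> 'run'
  3 -> 'code'
  3 -> 'code'
  3 -> 'code'

Decoded: "run code code code"


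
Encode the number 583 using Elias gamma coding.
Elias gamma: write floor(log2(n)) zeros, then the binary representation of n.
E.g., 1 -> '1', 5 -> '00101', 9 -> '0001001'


num_bits = floor(log2(583)) + 1 = 10
leading_zeros = num_bits - 1 = 9
binary(583) = 1001000111

Elias gamma(583) = '000000000' + '1001000111' = 0000000001001000111 (19 bits)


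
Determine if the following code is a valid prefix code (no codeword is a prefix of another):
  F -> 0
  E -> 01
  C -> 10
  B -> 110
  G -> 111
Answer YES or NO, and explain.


Checking each pair (does one codeword prefix another?):
  F='0' vs E='01': prefix -- VIOLATION

NO -- this is NOT a valid prefix code. F (0) is a prefix of E (01).


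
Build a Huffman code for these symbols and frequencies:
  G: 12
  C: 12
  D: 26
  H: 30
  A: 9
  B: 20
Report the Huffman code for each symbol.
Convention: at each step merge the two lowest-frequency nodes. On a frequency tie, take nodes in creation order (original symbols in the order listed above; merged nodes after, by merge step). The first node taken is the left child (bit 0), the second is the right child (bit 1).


Huffman tree construction:
Step 1: Merge A(9) + G(12) = 21
Step 2: Merge C(12) + B(20) = 32
Step 3: Merge (A+G)(21) + D(26) = 47
Step 4: Merge H(30) + (C+B)(32) = 62
Step 5: Merge ((A+G)+D)(47) + (H+(C+B))(62) = 109
Read each symbol's code off the tree from the root (left child = 0, right child = 1).

Codes:
  G: 001 (length 3)
  C: 110 (length 3)
  D: 01 (length 2)
  H: 10 (length 2)
  A: 000 (length 3)
  B: 111 (length 3)
Average code length: 271/109 = 2.4862 bits/symbol


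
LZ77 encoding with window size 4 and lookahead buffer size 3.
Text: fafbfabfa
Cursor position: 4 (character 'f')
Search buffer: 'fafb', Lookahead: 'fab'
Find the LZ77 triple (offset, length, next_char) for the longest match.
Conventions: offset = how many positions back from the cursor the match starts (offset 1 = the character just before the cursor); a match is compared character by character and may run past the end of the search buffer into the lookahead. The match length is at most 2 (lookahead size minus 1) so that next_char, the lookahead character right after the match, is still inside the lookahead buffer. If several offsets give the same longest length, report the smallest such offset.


Try each offset into the search buffer:
  offset=1 (pos 3, char 'b'): match length 0
  offset=2 (pos 2, char 'f'): match length 1
  offset=3 (pos 1, char 'a'): match length 0
  offset=4 (pos 0, char 'f'): match length 2
Longest match has length 2 at offset 4.
next_char = character at position 4 + 2 = 6 -> 'b'

Best match: offset=4, length=2 (matching 'fa' starting at position 0)
LZ77 triple: (4, 2, 'b')


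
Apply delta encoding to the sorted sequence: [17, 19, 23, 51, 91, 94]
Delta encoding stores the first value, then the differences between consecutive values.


First value: 17
Deltas:
  19 - 17 = 2
  23 - 19 = 4
  51 - 23 = 28
  91 - 51 = 40
  94 - 91 = 3


Delta encoded: [17, 2, 4, 28, 40, 3]


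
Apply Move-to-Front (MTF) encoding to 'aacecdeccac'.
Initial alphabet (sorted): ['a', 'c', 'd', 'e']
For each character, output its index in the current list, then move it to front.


MTF encoding:
'a': index 0 in ['a', 'c', 'd', 'e'] -> ['a', 'c', 'd', 'e']
'a': index 0 in ['a', 'c', 'd', 'e'] -> ['a', 'c', 'd', 'e']
'c': index 1 in ['a', 'c', 'd', 'e'] -> ['c', 'a', 'd', 'e']
'e': index 3 in ['c', 'a', 'd', 'e'] -> ['e', 'c', 'a', 'd']
'c': index 1 in ['e', 'c', 'a', 'd'] -> ['c', 'e', 'a', 'd']
'd': index 3 in ['c', 'e', 'a', 'd'] -> ['d', 'c', 'e', 'a']
'e': index 2 in ['d', 'c', 'e', 'a'] -> ['e', 'd', 'c', 'a']
'c': index 2 in ['e', 'd', 'c', 'a'] -> ['c', 'e', 'd', 'a']
'c': index 0 in ['c', 'e', 'd', 'a'] -> ['c', 'e', 'd', 'a']
'a': index 3 in ['c', 'e', 'd', 'a'] -> ['a', 'c', 'e', 'd']
'c': index 1 in ['a', 'c', 'e', 'd'] -> ['c', 'a', 'e', 'd']


Output: [0, 0, 1, 3, 1, 3, 2, 2, 0, 3, 1]


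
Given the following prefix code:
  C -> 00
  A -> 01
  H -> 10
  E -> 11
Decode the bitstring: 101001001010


Decoding step by step:
Bits 10 -> H
Bits 10 -> H
Bits 01 -> A
Bits 00 -> C
Bits 10 -> H
Bits 10 -> H


Decoded message: HHACHH


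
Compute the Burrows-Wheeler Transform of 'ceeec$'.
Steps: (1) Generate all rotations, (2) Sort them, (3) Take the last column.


Rotations (sorted):
  0: $ceeec -> last char: c
  1: c$ceee -> last char: e
  2: ceeec$ -> last char: $
  3: ec$cee -> last char: e
  4: eec$ce -> last char: e
  5: eeec$c -> last char: c


BWT = ce$eec


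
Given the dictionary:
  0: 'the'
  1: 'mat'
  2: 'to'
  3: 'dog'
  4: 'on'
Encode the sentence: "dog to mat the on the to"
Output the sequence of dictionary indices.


Look up each word in the dictionary:
  'dog' -> 3
  'to' -> 2
  'mat' -> 1
  'the' -> 0
  'on' -> 4
  'the' -> 0
  'to' -> 2

Encoded: [3, 2, 1, 0, 4, 0, 2]


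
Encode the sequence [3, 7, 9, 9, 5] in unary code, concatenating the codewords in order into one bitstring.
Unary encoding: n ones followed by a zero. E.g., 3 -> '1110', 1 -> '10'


Encode each number as n ones followed by a terminating 0:
  3 -> 1110 (4 bits)
  7 -> 11111110 (8 bits)
  9 -> 1111111110 (10 bits)
  9 -> 1111111110 (10 bits)
  5 -> 111110 (6 bits)
Total length = 4 + 8 + 10 + 10 + 6 = 38 bits.

Unary([3, 7, 9, 9, 5]) = 11101111111011111111101111111110111110 (38 bits)


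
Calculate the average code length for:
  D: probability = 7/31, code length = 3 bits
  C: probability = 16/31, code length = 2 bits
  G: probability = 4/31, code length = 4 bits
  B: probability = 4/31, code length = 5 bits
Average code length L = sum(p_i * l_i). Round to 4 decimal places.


Weighted contributions p_i * l_i:
  D: (7/31) * 3 = 21/31
  C: (16/31) * 2 = 32/31
  G: (4/31) * 4 = 16/31
  B: (4/31) * 5 = 20/31
Sum = (21 + 32 + 16 + 20)/31 = 89/31

L = 89/31 = 2.8710 bits/symbol


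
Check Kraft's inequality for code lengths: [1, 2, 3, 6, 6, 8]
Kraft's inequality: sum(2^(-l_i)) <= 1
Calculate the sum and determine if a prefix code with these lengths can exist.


Sum = 2^(-1) + 2^(-2) + 2^(-3) + 2^(-6) + 2^(-6) + 2^(-8)
    = 0.5 + 0.25 + 0.125 + 0.015625 + 0.015625 + 0.00390625
    = 233/256 = 0.91015625
Since 0.91015625 <= 1, Kraft's inequality IS satisfied.
A prefix code with these lengths CAN exist.

Kraft sum = 0.91015625. Satisfied.


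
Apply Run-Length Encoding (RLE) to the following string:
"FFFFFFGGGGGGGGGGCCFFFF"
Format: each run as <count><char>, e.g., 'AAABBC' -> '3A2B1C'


Scanning runs left to right:
  i=0: run of 'F' x 6 -> '6F'
  i=6: run of 'G' x 10 -> '10G'
  i=16: run of 'C' x 2 -> '2C'
  i=18: run of 'F' x 4 -> '4F'

RLE = 6F10G2C4F


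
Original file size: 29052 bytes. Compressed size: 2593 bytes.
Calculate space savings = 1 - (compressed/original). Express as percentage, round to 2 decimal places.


ratio = compressed/original = 2593/29052 = 0.089254
savings = 1 - ratio = 1 - 0.089254 = 0.910746
as a percentage: 0.910746 * 100 = 91.07%

Space savings = 1 - 2593/29052 = 91.07%


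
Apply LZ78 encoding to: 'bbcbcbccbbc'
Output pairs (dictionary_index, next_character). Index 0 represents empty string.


LZ78 encoding steps:
Dictionary: {0: ''}
Step 1: w='' (idx 0), next='b' -> output (0, 'b'), add 'b' as idx 1
Step 2: w='b' (idx 1), next='c' -> output (1, 'c'), add 'bc' as idx 2
Step 3: w='bc' (idx 2), next='b' -> output (2, 'b'), add 'bcb' as idx 3
Step 4: w='' (idx 0), next='c' -> output (0, 'c'), add 'c' as idx 4
Step 5: w='c' (idx 4), next='b' -> output (4, 'b'), add 'cb' as idx 5
Step 6: w='bc' (idx 2), end of input -> output (2, '')


Encoded: [(0, 'b'), (1, 'c'), (2, 'b'), (0, 'c'), (4, 'b'), (2, '')]


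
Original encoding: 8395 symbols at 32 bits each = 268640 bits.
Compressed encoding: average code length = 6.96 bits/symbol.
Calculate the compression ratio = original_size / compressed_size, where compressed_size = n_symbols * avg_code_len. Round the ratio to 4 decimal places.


original_size = n_symbols * orig_bits = 8395 * 32 = 268640 bits
compressed_size = n_symbols * avg_code_len = 8395 * 6.96 = 58429.2 bits
ratio = original_size / compressed_size = 268640 / 58429.2 = 4.5977

Compression ratio = 4.5977


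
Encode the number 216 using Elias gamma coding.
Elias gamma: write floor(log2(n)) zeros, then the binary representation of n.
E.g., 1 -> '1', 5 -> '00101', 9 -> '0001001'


num_bits = floor(log2(216)) + 1 = 8
leading_zeros = num_bits - 1 = 7
binary(216) = 11011000

Elias gamma(216) = '0000000' + '11011000' = 000000011011000 (15 bits)


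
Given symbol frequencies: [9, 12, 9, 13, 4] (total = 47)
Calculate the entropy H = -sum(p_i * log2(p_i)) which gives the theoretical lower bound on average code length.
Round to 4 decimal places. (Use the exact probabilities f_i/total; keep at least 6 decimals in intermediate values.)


Per-symbol terms -p_i * log2(p_i) with p_i = f_i/47:
  p = 9/47 = 0.191489: log2(p) = -2.384664, -p*log2(p) = 0.456638
  p = 12/47 = 0.255319: log2(p) = -1.969626, -p*log2(p) = 0.502883
  p = 9/47 = 0.191489: log2(p) = -2.384664, -p*log2(p) = 0.456638
  p = 13/47 = 0.276596: log2(p) = -1.854149, -p*log2(p) = 0.512850
  p = 4/47 = 0.085106: log2(p) = -3.554589, -p*log2(p) = 0.302518
H = 0.456638 + 0.502883 + 0.456638 + 0.512850 + 0.302518 = 2.231527

H = 2.2315 bits/symbol


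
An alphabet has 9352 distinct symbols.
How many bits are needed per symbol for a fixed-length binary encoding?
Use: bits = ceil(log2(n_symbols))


log2(9352) = 13.1911
Bracket: 2^13 = 8192 < 9352 <= 2^14 = 16384
So ceil(log2(9352)) = 14

bits = ceil(log2(9352)) = ceil(13.1911) = 14 bits


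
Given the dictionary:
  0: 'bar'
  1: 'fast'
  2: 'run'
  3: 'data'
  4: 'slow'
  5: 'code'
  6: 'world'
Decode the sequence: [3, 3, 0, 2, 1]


Look up each index in the dictionary:
  3 -> 'data'
  3 -> 'data'
  0 -> 'bar'
  2 -> 'run'
  1 -> 'fast'

Decoded: "data data bar run fast"


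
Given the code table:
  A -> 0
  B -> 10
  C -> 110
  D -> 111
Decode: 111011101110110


Decoding:
111 -> D
0 -> A
111 -> D
0 -> A
111 -> D
0 -> A
110 -> C


Result: DADADAC


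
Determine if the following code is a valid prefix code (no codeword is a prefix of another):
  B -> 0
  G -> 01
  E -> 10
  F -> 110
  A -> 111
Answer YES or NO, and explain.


Checking each pair (does one codeword prefix another?):
  B='0' vs G='01': prefix -- VIOLATION

NO -- this is NOT a valid prefix code. B (0) is a prefix of G (01).


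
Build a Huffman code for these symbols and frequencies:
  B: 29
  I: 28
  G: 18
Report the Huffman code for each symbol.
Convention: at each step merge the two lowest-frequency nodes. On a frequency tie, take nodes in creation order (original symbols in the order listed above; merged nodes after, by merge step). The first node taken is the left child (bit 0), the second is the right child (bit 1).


Huffman tree construction:
Step 1: Merge G(18) + I(28) = 46
Step 2: Merge B(29) + (G+I)(46) = 75
Read each symbol's code off the tree from the root (left child = 0, right child = 1).

Codes:
  B: 0 (length 1)
  I: 11 (length 2)
  G: 10 (length 2)
Average code length: 121/75 = 1.6133 bits/symbol


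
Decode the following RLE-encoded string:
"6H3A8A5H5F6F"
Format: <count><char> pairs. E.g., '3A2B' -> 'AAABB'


Expanding each <count><char> pair:
  6H -> 'HHHHHH'
  3A -> 'AAA'
  8A -> 'AAAAAAAA'
  5H -> 'HHHHH'
  5F -> 'FFFFF'
  6F -> 'FFFFFF'

Decoded = HHHHHHAAAAAAAAAAAHHHHHFFFFFFFFFFF


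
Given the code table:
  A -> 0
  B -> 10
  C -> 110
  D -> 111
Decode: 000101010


Decoding:
0 -> A
0 -> A
0 -> A
10 -> B
10 -> B
10 -> B


Result: AAABBB


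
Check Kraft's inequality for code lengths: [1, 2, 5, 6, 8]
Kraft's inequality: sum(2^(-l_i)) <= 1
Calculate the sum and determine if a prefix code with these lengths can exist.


Sum = 2^(-1) + 2^(-2) + 2^(-5) + 2^(-6) + 2^(-8)
    = 0.5 + 0.25 + 0.03125 + 0.015625 + 0.00390625
    = 205/256 = 0.80078125
Since 0.80078125 <= 1, Kraft's inequality IS satisfied.
A prefix code with these lengths CAN exist.

Kraft sum = 0.80078125. Satisfied.


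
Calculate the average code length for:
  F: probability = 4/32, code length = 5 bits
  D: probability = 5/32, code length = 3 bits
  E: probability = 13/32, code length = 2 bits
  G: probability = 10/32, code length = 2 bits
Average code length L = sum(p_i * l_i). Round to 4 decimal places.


Weighted contributions p_i * l_i:
  F: (4/32) * 5 = 20/32
  D: (5/32) * 3 = 15/32
  E: (13/32) * 2 = 26/32
  G: (10/32) * 2 = 20/32
Sum = (20 + 15 + 26 + 20)/32 = 81/32

L = 81/32 = 2.5313 bits/symbol


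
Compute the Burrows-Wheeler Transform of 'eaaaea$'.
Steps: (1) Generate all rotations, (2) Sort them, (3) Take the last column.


Rotations (sorted):
  0: $eaaaea -> last char: a
  1: a$eaaae -> last char: e
  2: aaaea$e -> last char: e
  3: aaea$ea -> last char: a
  4: aea$eaa -> last char: a
  5: ea$eaaa -> last char: a
  6: eaaaea$ -> last char: $


BWT = aeeaaa$


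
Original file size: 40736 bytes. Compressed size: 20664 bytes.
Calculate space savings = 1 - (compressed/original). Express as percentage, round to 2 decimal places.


ratio = compressed/original = 20664/40736 = 0.507266
savings = 1 - ratio = 1 - 0.507266 = 0.492734
as a percentage: 0.492734 * 100 = 49.27%

Space savings = 1 - 20664/40736 = 49.27%


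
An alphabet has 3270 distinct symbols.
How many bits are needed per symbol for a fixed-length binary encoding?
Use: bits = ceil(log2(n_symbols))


log2(3270) = 11.6751
Bracket: 2^11 = 2048 < 3270 <= 2^12 = 4096
So ceil(log2(3270)) = 12

bits = ceil(log2(3270)) = ceil(11.6751) = 12 bits


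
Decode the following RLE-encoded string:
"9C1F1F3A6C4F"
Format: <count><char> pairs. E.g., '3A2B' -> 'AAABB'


Expanding each <count><char> pair:
  9C -> 'CCCCCCCCC'
  1F -> 'F'
  1F -> 'F'
  3A -> 'AAA'
  6C -> 'CCCCCC'
  4F -> 'FFFF'

Decoded = CCCCCCCCCFFAAACCCCCCFFFF


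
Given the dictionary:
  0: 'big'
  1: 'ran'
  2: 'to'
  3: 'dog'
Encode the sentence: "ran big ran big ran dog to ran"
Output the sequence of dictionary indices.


Look up each word in the dictionary:
  'ran' -> 1
  'big' -> 0
  'ran' -> 1
  'big' -> 0
  'ran' -> 1
  'dog' -> 3
  'to' -> 2
  'ran' -> 1

Encoded: [1, 0, 1, 0, 1, 3, 2, 1]


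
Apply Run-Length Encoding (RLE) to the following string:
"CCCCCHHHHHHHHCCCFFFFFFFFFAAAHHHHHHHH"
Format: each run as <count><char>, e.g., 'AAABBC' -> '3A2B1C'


Scanning runs left to right:
  i=0: run of 'C' x 5 -> '5C'
  i=5: run of 'H' x 8 -> '8H'
  i=13: run of 'C' x 3 -> '3C'
  i=16: run of 'F' x 9 -> '9F'
  i=25: run of 'A' x 3 -> '3A'
  i=28: run of 'H' x 8 -> '8H'

RLE = 5C8H3C9F3A8H


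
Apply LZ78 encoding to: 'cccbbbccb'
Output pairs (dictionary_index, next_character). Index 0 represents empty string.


LZ78 encoding steps:
Dictionary: {0: ''}
Step 1: w='' (idx 0), next='c' -> output (0, 'c'), add 'c' as idx 1
Step 2: w='c' (idx 1), next='c' -> output (1, 'c'), add 'cc' as idx 2
Step 3: w='' (idx 0), next='b' -> output (0, 'b'), add 'b' as idx 3
Step 4: w='b' (idx 3), next='b' -> output (3, 'b'), add 'bb' as idx 4
Step 5: w='cc' (idx 2), next='b' -> output (2, 'b'), add 'ccb' as idx 5


Encoded: [(0, 'c'), (1, 'c'), (0, 'b'), (3, 'b'), (2, 'b')]


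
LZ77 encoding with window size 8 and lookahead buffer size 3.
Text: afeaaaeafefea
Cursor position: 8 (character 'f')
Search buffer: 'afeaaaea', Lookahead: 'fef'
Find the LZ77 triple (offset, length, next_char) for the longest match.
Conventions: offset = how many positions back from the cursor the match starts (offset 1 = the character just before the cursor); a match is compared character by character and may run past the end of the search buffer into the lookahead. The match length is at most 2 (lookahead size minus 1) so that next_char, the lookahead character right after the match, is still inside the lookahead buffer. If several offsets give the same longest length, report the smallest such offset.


Try each offset into the search buffer:
  offset=1 (pos 7, char 'a'): match length 0
  offset=2 (pos 6, char 'e'): match length 0
  offset=3 (pos 5, char 'a'): match length 0
  offset=4 (pos 4, char 'a'): match length 0
  offset=5 (pos 3, char 'a'): match length 0
  offset=6 (pos 2, char 'e'): match length 0
  offset=7 (pos 1, char 'f'): match length 2
  offset=8 (pos 0, char 'a'): match length 0
Longest match has length 2 at offset 7.
next_char = character at position 8 + 2 = 10 -> 'f'

Best match: offset=7, length=2 (matching 'fe' starting at position 1)
LZ77 triple: (7, 2, 'f')


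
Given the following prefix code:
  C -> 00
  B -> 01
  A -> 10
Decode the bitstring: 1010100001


Decoding step by step:
Bits 10 -> A
Bits 10 -> A
Bits 10 -> A
Bits 00 -> C
Bits 01 -> B


Decoded message: AAACB


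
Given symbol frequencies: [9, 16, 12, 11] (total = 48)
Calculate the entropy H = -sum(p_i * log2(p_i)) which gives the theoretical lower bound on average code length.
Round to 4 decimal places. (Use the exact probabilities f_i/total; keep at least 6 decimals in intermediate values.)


Per-symbol terms -p_i * log2(p_i) with p_i = f_i/48:
  p = 9/48 = 0.187500: log2(p) = -2.415037, -p*log2(p) = 0.452820
  p = 16/48 = 0.333333: log2(p) = -1.584963, -p*log2(p) = 0.528321
  p = 12/48 = 0.250000: log2(p) = -2.000000, -p*log2(p) = 0.500000
  p = 11/48 = 0.229167: log2(p) = -2.125531, -p*log2(p) = 0.487101
H = 0.452820 + 0.528321 + 0.500000 + 0.487101 = 1.968242

H = 1.9682 bits/symbol


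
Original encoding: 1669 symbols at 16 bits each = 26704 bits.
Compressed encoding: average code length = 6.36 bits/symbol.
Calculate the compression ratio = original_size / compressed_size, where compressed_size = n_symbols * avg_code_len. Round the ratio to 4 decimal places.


original_size = n_symbols * orig_bits = 1669 * 16 = 26704 bits
compressed_size = n_symbols * avg_code_len = 1669 * 6.36 = 10614.84 bits
ratio = original_size / compressed_size = 26704 / 10614.84 = 2.5157

Compression ratio = 2.5157


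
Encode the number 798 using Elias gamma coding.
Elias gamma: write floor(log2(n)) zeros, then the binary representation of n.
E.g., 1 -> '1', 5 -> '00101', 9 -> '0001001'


num_bits = floor(log2(798)) + 1 = 10
leading_zeros = num_bits - 1 = 9
binary(798) = 1100011110

Elias gamma(798) = '000000000' + '1100011110' = 0000000001100011110 (19 bits)


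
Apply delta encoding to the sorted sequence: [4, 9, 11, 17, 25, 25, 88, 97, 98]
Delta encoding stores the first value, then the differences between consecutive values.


First value: 4
Deltas:
  9 - 4 = 5
  11 - 9 = 2
  17 - 11 = 6
  25 - 17 = 8
  25 - 25 = 0
  88 - 25 = 63
  97 - 88 = 9
  98 - 97 = 1


Delta encoded: [4, 5, 2, 6, 8, 0, 63, 9, 1]


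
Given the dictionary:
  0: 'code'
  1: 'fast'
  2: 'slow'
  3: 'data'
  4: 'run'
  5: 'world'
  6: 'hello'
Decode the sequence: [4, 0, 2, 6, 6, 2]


Look up each index in the dictionary:
  4 -> 'run'
  0 -> 'code'
  2 -> 'slow'
  6 -> 'hello'
  6 -> 'hello'
  2 -> 'slow'

Decoded: "run code slow hello hello slow"


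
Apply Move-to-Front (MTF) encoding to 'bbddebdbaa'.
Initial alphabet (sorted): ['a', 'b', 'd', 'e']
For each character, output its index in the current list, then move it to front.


MTF encoding:
'b': index 1 in ['a', 'b', 'd', 'e'] -> ['b', 'a', 'd', 'e']
'b': index 0 in ['b', 'a', 'd', 'e'] -> ['b', 'a', 'd', 'e']
'd': index 2 in ['b', 'a', 'd', 'e'] -> ['d', 'b', 'a', 'e']
'd': index 0 in ['d', 'b', 'a', 'e'] -> ['d', 'b', 'a', 'e']
'e': index 3 in ['d', 'b', 'a', 'e'] -> ['e', 'd', 'b', 'a']
'b': index 2 in ['e', 'd', 'b', 'a'] -> ['b', 'e', 'd', 'a']
'd': index 2 in ['b', 'e', 'd', 'a'] -> ['d', 'b', 'e', 'a']
'b': index 1 in ['d', 'b', 'e', 'a'] -> ['b', 'd', 'e', 'a']
'a': index 3 in ['b', 'd', 'e', 'a'] -> ['a', 'b', 'd', 'e']
'a': index 0 in ['a', 'b', 'd', 'e'] -> ['a', 'b', 'd', 'e']


Output: [1, 0, 2, 0, 3, 2, 2, 1, 3, 0]


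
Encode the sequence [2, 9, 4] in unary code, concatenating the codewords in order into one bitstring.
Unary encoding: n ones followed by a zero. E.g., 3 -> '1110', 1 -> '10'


Encode each number as n ones followed by a terminating 0:
  2 -> 110 (3 bits)
  9 -> 1111111110 (10 bits)
  4 -> 11110 (5 bits)
Total length = 3 + 10 + 5 = 18 bits.

Unary([2, 9, 4]) = 110111111111011110 (18 bits)


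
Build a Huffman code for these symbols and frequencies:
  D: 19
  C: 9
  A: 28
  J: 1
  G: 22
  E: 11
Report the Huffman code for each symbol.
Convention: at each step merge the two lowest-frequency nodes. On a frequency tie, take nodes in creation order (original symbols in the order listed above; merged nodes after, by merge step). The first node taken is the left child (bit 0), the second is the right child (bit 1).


Huffman tree construction:
Step 1: Merge J(1) + C(9) = 10
Step 2: Merge (J+C)(10) + E(11) = 21
Step 3: Merge D(19) + ((J+C)+E)(21) = 40
Step 4: Merge G(22) + A(28) = 50
Step 5: Merge (D+((J+C)+E))(40) + (G+A)(50) = 90
Read each symbol's code off the tree from the root (left child = 0, right child = 1).

Codes:
  D: 00 (length 2)
  C: 0101 (length 4)
  A: 11 (length 2)
  J: 0100 (length 4)
  G: 10 (length 2)
  E: 011 (length 3)
Average code length: 211/90 = 2.3444 bits/symbol


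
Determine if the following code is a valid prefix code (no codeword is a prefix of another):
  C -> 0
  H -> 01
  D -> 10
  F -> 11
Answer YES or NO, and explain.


Checking each pair (does one codeword prefix another?):
  C='0' vs H='01': prefix -- VIOLATION

NO -- this is NOT a valid prefix code. C (0) is a prefix of H (01).


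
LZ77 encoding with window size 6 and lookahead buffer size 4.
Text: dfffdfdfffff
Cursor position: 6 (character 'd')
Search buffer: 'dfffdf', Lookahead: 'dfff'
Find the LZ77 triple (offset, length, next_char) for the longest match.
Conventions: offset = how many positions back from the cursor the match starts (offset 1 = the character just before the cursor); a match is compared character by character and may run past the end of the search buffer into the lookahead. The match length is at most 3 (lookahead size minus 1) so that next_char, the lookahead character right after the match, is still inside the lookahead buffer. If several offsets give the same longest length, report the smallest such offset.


Try each offset into the search buffer:
  offset=1 (pos 5, char 'f'): match length 0
  offset=2 (pos 4, char 'd'): match length 2
  offset=3 (pos 3, char 'f'): match length 0
  offset=4 (pos 2, char 'f'): match length 0
  offset=5 (pos 1, char 'f'): match length 0
  offset=6 (pos 0, char 'd'): match length 3
Longest match has length 3 at offset 6.
next_char = character at position 6 + 3 = 9 -> 'f'

Best match: offset=6, length=3 (matching 'dff' starting at position 0)
LZ77 triple: (6, 3, 'f')


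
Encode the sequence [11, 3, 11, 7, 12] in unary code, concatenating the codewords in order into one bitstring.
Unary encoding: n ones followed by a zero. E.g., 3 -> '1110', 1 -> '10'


Encode each number as n ones followed by a terminating 0:
  11 -> 111111111110 (12 bits)
  3 -> 1110 (4 bits)
  11 -> 111111111110 (12 bits)
  7 -> 11111110 (8 bits)
  12 -> 1111111111110 (13 bits)
Total length = 12 + 4 + 12 + 8 + 13 = 49 bits.

Unary([11, 3, 11, 7, 12]) = 1111111111101110111111111110111111101111111111110 (49 bits)


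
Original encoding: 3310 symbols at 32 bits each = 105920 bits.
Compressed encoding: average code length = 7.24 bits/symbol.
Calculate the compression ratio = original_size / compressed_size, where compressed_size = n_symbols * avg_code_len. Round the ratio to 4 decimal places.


original_size = n_symbols * orig_bits = 3310 * 32 = 105920 bits
compressed_size = n_symbols * avg_code_len = 3310 * 7.24 = 23964.4 bits
ratio = original_size / compressed_size = 105920 / 23964.4 = 4.4199

Compression ratio = 4.4199


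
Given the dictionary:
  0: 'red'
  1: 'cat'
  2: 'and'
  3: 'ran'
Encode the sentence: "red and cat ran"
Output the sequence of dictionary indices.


Look up each word in the dictionary:
  'red' -> 0
  'and' -> 2
  'cat' -> 1
  'ran' -> 3

Encoded: [0, 2, 1, 3]


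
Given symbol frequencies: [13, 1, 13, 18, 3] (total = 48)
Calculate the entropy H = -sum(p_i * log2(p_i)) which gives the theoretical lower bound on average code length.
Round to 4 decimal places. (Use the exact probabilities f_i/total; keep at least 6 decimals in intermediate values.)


Per-symbol terms -p_i * log2(p_i) with p_i = f_i/48:
  p = 13/48 = 0.270833: log2(p) = -1.884523, -p*log2(p) = 0.510392
  p = 1/48 = 0.020833: log2(p) = -5.584963, -p*log2(p) = 0.116353
  p = 13/48 = 0.270833: log2(p) = -1.884523, -p*log2(p) = 0.510392
  p = 18/48 = 0.375000: log2(p) = -1.415037, -p*log2(p) = 0.530639
  p = 3/48 = 0.062500: log2(p) = -4.000000, -p*log2(p) = 0.250000
H = 0.510392 + 0.116353 + 0.510392 + 0.530639 + 0.250000 = 1.917776

H = 1.9178 bits/symbol


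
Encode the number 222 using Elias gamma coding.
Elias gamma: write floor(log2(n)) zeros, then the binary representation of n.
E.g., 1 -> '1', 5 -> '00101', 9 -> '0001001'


num_bits = floor(log2(222)) + 1 = 8
leading_zeros = num_bits - 1 = 7
binary(222) = 11011110

Elias gamma(222) = '0000000' + '11011110' = 000000011011110 (15 bits)


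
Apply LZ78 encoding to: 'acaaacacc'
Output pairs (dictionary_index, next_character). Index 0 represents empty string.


LZ78 encoding steps:
Dictionary: {0: ''}
Step 1: w='' (idx 0), next='a' -> output (0, 'a'), add 'a' as idx 1
Step 2: w='' (idx 0), next='c' -> output (0, 'c'), add 'c' as idx 2
Step 3: w='a' (idx 1), next='a' -> output (1, 'a'), add 'aa' as idx 3
Step 4: w='a' (idx 1), next='c' -> output (1, 'c'), add 'ac' as idx 4
Step 5: w='ac' (idx 4), next='c' -> output (4, 'c'), add 'acc' as idx 5


Encoded: [(0, 'a'), (0, 'c'), (1, 'a'), (1, 'c'), (4, 'c')]


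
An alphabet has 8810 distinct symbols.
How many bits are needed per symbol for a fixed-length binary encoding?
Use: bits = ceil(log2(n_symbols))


log2(8810) = 13.1049
Bracket: 2^13 = 8192 < 8810 <= 2^14 = 16384
So ceil(log2(8810)) = 14

bits = ceil(log2(8810)) = ceil(13.1049) = 14 bits


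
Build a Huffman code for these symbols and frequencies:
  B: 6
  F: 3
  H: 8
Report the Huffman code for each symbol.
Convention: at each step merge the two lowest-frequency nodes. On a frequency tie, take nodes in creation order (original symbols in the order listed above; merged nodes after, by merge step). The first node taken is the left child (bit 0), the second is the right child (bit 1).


Huffman tree construction:
Step 1: Merge F(3) + B(6) = 9
Step 2: Merge H(8) + (F+B)(9) = 17
Read each symbol's code off the tree from the root (left child = 0, right child = 1).

Codes:
  B: 11 (length 2)
  F: 10 (length 2)
  H: 0 (length 1)
Average code length: 26/17 = 1.5294 bits/symbol
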